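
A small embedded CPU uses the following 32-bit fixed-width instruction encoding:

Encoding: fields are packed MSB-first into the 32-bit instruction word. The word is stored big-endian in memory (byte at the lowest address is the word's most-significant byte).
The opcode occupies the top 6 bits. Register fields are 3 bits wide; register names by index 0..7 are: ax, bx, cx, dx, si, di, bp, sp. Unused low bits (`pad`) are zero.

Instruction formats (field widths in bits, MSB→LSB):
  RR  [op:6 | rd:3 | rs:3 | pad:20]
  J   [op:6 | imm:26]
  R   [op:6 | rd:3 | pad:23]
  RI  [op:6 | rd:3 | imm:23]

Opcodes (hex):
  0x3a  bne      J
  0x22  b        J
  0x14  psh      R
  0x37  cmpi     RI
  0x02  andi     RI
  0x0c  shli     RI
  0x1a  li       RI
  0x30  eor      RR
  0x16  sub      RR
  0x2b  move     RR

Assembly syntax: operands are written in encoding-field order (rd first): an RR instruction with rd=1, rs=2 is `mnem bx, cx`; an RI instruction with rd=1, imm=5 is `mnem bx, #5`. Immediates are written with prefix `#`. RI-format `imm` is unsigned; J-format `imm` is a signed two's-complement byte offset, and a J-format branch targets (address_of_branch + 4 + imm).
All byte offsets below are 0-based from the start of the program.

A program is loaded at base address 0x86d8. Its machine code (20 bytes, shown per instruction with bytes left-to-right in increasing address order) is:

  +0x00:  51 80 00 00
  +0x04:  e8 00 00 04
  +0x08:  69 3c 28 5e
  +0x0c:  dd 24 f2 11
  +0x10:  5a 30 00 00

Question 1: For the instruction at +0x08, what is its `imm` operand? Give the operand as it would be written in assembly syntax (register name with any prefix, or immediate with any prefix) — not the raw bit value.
#3942494

@+08  big-endian(69 3c 28 5e) = 0x693c285e
  op=0x693c285e>>26=0x1a ⇒ li (RI)
  rd: (w>>23)&0x7=0x2 → cx
  imm: (w>>0)&0x7fffff=0x3c285e → #3942494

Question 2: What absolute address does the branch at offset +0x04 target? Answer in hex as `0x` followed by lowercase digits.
0x86e4

@+04  big-endian(e8 00 00 04) = 0xe8000004
  top 6b → 0x3a → bne [J]
  imm: (w>>0)&0x3ffffff=0x4 → #4
  target = base 0x86d8 + off 0x04 + 4 + imm 4 = 0x86e4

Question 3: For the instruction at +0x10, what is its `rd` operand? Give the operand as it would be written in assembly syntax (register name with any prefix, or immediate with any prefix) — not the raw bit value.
si

off 0x10: read 5a 30 00 00 as big → 0x5a300000
  top 6b → 0x16 → sub [RR]
  [25:23] rd=4 = si
  [22:20] rs=3 = dx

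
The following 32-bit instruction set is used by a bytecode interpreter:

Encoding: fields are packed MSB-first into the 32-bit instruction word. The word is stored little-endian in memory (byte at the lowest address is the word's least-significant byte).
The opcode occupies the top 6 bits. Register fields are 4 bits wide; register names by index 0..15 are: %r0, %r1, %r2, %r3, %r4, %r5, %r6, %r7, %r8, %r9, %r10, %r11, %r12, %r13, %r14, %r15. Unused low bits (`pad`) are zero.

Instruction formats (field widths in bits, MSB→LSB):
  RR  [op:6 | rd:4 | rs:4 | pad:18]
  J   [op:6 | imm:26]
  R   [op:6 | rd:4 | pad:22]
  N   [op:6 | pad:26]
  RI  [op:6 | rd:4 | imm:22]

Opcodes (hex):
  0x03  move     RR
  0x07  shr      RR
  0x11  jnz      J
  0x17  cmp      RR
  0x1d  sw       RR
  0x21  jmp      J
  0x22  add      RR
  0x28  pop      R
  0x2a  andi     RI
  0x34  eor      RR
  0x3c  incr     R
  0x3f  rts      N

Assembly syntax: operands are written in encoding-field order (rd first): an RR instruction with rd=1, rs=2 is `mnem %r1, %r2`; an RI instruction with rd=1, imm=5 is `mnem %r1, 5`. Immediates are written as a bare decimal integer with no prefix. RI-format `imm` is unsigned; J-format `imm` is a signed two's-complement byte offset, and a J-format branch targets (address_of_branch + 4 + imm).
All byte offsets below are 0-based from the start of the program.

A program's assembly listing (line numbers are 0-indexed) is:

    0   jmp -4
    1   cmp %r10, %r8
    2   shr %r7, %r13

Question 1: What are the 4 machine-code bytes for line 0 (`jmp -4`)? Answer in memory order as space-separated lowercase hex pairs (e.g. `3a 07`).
fc ff ff 87

0. jmp fields op=0x21:6|imm=-4:26 → word 87fffffch → fc ff ff 87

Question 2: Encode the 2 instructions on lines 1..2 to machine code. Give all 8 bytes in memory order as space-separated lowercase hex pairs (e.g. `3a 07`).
line 1 (cmp): pack op=0x17:6|rd=10:4|rs=8:4|pad=0:18 = 0x5ea00000; little→ 00 00 a0 5e
line 2 (shr): pack op=0x7:6|rd=7:4|rs=13:4|pad=0:18 = 0x1df40000; little→ 00 00 f4 1d

00 00 a0 5e 00 00 f4 1d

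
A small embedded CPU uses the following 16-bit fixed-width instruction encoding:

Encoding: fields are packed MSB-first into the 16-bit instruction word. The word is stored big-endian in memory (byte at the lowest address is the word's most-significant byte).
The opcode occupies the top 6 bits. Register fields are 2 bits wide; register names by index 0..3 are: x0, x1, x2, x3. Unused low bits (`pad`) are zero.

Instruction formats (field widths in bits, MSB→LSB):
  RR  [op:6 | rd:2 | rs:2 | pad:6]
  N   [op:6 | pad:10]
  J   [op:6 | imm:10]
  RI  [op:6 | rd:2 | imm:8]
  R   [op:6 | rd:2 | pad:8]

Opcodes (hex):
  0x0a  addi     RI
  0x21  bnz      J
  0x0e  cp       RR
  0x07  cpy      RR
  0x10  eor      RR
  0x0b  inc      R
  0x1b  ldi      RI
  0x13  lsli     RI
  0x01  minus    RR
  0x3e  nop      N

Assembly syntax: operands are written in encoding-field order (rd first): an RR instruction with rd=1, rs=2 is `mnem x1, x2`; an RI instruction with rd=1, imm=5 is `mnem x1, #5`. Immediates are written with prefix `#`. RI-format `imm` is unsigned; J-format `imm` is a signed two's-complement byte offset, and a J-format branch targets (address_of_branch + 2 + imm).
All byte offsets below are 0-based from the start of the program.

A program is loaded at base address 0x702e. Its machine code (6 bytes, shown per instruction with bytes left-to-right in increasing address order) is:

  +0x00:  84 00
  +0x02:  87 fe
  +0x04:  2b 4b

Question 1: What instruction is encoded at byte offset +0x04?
addi x3, #75

+0x04: 2b 4b ⇒ word 0x2b4b (big)
  op=0x2b4b>>10=0xa ⇒ addi (RI)
  rd@[9:8]=0x3 ⇒ x3
  imm@[7:0]=0x4b ⇒ #75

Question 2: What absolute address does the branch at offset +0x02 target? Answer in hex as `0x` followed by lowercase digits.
0x7030

+0x02: 87 fe ⇒ word 0x87fe (big)
  op=0x87fe>>10=0x21 ⇒ bnz (J)
  imm: (w>>0)&0x3ff=0x3fe (s10→-2) → #-2
  target = base 0x702e + off 0x02 + 2 + imm -2 = 0x7030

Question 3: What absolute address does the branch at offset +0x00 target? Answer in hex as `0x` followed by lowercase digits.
off 0x00: read 84 00 as big → 0x8400
  opcode bits[15:10]=0x21: bnz/J
  imm: (w>>0)&0x3ff=0x0 → #0
  target = base 0x702e + off 0x00 + 2 + imm 0 = 0x7030

0x7030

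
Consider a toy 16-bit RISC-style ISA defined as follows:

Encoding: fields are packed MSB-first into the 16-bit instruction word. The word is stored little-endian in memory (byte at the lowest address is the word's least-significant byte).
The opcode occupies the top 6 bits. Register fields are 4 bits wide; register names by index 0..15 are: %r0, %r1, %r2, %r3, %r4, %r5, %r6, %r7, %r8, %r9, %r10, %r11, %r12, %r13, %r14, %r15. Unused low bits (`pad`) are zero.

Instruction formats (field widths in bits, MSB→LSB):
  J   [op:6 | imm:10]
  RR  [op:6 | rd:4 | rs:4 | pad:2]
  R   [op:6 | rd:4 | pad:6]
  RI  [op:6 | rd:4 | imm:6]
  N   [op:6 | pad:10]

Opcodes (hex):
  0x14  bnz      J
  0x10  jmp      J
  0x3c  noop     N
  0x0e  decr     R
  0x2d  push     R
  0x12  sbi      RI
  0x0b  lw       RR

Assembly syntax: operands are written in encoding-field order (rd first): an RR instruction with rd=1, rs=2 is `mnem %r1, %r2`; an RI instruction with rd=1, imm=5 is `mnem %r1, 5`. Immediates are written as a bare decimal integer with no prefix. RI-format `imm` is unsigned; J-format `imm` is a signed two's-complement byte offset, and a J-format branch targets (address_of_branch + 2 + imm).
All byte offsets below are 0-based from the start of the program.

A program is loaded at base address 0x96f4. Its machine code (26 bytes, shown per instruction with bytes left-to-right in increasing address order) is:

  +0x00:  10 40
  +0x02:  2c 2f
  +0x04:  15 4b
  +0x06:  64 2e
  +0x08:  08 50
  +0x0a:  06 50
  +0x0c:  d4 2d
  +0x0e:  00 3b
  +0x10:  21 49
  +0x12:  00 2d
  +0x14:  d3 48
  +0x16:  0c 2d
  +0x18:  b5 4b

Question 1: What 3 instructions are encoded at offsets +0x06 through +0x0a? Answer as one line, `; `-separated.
@+06  little-endian(64 2e) = 0x2e64
  top 6b → 0xb → lw [RR]
  rd: (w>>6)&0xf=0x9 → %r9
  rs: (w>>2)&0xf=0x9 → %r9
@+08  little-endian(08 50) = 0x5008
  top 6b → 0x14 → bnz [J]
  imm: (w>>0)&0x3ff=0x8 → 8
@+0a  little-endian(06 50) = 0x5006
  top 6b → 0x14 → bnz [J]
  imm: (w>>0)&0x3ff=0x6 → 6

lw %r9, %r9; bnz 8; bnz 6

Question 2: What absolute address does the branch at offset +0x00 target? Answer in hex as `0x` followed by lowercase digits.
0x9706

+0x00: 10 40 ⇒ word 0x4010 (little)
  op=0x4010>>10=0x10 ⇒ jmp (J)
  imm: (w>>0)&0x3ff=0x10 → 16
  target = base 0x96f4 + off 0x00 + 2 + imm 16 = 0x9706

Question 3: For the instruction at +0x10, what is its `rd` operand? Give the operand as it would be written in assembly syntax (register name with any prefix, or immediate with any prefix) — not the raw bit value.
%r4

+0x10: 21 49 ⇒ word 0x4921 (little)
  op=0x4921>>10=0x12 ⇒ sbi (RI)
  [9:6] rd=4 = %r4
  [5:0] imm=33 = 33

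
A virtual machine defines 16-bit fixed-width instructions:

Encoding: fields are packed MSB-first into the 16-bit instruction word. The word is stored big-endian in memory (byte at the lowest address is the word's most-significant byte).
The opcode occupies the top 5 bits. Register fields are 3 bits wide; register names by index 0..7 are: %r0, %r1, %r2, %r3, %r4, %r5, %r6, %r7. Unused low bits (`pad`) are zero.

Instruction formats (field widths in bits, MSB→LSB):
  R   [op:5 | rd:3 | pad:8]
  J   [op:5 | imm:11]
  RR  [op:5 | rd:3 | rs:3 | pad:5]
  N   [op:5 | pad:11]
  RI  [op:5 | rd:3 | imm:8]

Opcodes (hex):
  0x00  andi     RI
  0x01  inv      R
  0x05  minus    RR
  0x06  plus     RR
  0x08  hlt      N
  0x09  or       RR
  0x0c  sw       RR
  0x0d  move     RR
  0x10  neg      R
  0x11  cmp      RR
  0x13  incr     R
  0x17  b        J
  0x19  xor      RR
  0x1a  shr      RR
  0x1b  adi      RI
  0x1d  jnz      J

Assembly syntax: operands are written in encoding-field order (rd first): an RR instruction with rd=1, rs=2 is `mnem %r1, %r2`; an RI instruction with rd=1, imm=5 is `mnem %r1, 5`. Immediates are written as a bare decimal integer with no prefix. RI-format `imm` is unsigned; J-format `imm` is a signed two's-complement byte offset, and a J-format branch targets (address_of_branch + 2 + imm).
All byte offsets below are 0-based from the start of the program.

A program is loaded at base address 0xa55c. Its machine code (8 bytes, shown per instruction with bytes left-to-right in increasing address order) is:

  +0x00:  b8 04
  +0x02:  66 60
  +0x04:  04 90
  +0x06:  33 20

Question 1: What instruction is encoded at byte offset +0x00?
b 4

off 0x00: read b8 04 as big → 0xb804
  op=0xb804>>11=0x17 ⇒ b (J)
  [10:0] imm=4 = 4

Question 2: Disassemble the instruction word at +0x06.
off 0x06: read 33 20 as big → 0x3320
  opcode bits[15:11]=0x6: plus/RR
  rd@[10:8]=0x3 ⇒ %r3
  rs@[7:5]=0x1 ⇒ %r1

plus %r3, %r1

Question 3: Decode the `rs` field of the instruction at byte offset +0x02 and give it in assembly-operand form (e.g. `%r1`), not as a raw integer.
[02] 66 60 → 0x6660
  top 5b → 0xc → sw [RR]
  rd: (w>>8)&0x7=0x6 → %r6
  rs: (w>>5)&0x7=0x3 → %r3

%r3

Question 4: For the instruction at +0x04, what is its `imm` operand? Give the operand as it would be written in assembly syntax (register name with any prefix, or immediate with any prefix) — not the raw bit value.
[04] 04 90 → 0x0490
  op=0x0490>>11=0x0 ⇒ andi (RI)
  rd@[10:8]=0x4 ⇒ %r4
  imm@[7:0]=0x90 ⇒ 144

144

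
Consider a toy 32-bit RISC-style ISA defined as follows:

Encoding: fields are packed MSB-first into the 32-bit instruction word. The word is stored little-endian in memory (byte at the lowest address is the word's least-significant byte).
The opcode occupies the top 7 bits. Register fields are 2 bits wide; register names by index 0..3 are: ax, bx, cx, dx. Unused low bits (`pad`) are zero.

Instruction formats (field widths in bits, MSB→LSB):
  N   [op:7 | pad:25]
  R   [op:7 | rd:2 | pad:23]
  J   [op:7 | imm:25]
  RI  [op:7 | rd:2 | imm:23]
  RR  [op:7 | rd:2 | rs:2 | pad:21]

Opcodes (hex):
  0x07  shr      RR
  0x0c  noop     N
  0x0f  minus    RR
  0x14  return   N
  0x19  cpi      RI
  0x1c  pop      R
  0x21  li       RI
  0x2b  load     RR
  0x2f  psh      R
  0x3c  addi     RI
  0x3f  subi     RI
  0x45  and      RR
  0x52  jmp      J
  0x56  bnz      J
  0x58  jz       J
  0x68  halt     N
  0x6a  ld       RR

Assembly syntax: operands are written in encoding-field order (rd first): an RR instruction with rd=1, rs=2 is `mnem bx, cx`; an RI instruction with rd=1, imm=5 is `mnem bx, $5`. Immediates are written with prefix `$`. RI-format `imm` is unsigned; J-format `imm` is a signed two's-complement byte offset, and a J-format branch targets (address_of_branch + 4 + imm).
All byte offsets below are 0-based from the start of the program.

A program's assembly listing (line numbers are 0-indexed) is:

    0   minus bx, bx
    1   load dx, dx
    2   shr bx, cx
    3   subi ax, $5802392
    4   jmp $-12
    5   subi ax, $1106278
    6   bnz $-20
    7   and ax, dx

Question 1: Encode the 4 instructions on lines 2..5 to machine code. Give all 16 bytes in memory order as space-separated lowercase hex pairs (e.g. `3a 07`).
line 2 (shr): pack op=0x7:7|rd=1:2|rs=2:2|pad=0:21 = 0x0ec00000; little→ 00 00 c0 0e
line 3 (subi): pack op=0x3f:7|rd=0:2|imm=5802392:23 = 0x7e588998; little→ 98 89 58 7e
line 4 (jmp): pack op=0x52:7|imm=-12:25 = 0xa5fffff4; little→ f4 ff ff a5
line 5 (subi): pack op=0x3f:7|rd=0:2|imm=1106278:23 = 0x7e10e166; little→ 66 e1 10 7e

00 00 c0 0e 98 89 58 7e f4 ff ff a5 66 e1 10 7e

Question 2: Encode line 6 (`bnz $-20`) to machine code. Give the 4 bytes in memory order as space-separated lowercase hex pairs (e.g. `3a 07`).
ec ff ff ad

6. bnz fields op=0x56:7|imm=-20:25 → word adffffech → ec ff ff ad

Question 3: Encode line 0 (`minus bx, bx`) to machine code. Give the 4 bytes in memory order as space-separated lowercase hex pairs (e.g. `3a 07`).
L0: minus op=0xf:7|rd=1:2|rs=1:2|pad=0:21 ⇒ 0x1ea00000 ⇒ little 00 00 a0 1e

00 00 a0 1e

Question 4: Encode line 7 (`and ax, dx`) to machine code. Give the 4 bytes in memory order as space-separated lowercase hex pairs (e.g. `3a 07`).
00 00 60 8a

L7: and op=0x45:7|rd=0:2|rs=3:2|pad=0:21 ⇒ 0x8a600000 ⇒ little 00 00 60 8a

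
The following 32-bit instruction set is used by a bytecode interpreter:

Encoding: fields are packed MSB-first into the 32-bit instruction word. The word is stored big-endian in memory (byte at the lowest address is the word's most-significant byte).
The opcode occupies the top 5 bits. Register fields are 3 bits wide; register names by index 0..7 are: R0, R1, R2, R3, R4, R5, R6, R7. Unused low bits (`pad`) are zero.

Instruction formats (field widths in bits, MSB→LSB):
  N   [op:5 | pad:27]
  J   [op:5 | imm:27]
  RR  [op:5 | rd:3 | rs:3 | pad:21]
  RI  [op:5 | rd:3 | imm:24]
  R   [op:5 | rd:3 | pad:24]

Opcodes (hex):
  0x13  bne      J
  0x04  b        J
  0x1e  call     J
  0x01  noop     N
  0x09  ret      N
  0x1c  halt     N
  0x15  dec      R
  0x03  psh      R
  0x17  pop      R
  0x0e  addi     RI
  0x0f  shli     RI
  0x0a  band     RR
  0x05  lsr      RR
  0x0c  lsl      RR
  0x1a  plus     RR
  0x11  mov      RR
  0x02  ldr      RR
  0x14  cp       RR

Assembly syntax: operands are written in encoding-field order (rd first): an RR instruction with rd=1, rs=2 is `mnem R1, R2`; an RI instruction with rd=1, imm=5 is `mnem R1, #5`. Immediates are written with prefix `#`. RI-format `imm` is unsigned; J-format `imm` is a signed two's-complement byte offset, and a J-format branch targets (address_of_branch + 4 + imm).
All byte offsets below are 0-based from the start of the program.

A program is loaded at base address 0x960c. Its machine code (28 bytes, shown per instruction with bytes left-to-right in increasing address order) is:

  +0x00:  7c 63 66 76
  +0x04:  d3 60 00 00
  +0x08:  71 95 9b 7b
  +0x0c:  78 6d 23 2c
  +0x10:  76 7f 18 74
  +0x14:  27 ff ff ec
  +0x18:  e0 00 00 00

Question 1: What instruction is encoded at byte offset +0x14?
b #-20

[14] 27 ff ff ec → 0x27ffffec
  top 5b → 0x4 → b [J]
  imm@[26:0]=0x7ffffec (s27→-20) ⇒ #-20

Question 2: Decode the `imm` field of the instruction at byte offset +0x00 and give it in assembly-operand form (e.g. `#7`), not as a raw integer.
[00] 7c 63 66 76 → 0x7c636676
  opcode bits[31:27]=0xf: shli/RI
  rd: (w>>24)&0x7=0x4 → R4
  imm: (w>>0)&0xffffff=0x636676 → #6514294

#6514294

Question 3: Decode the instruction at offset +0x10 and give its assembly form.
addi R6, #8329332

@+10  big-endian(76 7f 18 74) = 0x767f1874
  opcode bits[31:27]=0xe: addi/RI
  rd@[26:24]=0x6 ⇒ R6
  imm@[23:0]=0x7f1874 ⇒ #8329332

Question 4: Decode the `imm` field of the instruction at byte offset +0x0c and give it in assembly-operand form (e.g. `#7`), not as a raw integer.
#7152428

off 0x0c: read 78 6d 23 2c as big → 0x786d232c
  op=0x786d232c>>27=0xf ⇒ shli (RI)
  [26:24] rd=0 = R0
  [23:0] imm=7152428 = #7152428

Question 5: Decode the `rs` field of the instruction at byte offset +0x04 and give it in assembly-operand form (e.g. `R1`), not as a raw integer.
R3

+0x04: d3 60 00 00 ⇒ word 0xd3600000 (big)
  top 5b → 0x1a → plus [RR]
  [26:24] rd=3 = R3
  [23:21] rs=3 = R3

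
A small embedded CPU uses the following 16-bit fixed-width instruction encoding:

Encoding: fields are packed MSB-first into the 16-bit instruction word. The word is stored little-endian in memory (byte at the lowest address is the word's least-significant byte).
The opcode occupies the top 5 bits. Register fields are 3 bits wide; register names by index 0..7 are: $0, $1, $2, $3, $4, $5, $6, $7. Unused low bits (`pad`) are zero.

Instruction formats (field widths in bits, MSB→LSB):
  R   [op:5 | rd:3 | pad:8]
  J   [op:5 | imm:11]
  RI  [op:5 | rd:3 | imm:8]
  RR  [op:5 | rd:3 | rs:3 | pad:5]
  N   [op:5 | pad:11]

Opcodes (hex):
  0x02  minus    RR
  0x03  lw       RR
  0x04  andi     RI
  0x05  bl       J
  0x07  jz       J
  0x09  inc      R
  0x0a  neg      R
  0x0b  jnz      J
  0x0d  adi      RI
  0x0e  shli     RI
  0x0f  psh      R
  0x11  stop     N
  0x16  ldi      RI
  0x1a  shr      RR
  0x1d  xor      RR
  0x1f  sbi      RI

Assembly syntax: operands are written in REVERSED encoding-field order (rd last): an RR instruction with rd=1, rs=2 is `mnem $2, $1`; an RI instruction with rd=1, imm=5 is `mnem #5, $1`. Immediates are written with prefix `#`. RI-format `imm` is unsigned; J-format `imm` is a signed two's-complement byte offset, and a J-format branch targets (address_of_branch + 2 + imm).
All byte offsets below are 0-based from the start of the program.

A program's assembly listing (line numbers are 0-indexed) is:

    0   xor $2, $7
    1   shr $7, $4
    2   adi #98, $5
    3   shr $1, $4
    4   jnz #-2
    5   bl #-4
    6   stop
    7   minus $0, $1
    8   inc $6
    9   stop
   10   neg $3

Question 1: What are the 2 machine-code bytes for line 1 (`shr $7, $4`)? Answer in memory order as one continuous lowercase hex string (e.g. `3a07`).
e0d4

1. shr fields op=0x1a:5|rd=4:3|rs=7:3|pad=0:5 → word d4e0h → e0 d4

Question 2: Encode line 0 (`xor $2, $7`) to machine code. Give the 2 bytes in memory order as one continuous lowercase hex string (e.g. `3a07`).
line 0 (xor): pack op=0x1d:5|rd=7:3|rs=2:3|pad=0:5 = 0xef40; little→ 40 ef

40ef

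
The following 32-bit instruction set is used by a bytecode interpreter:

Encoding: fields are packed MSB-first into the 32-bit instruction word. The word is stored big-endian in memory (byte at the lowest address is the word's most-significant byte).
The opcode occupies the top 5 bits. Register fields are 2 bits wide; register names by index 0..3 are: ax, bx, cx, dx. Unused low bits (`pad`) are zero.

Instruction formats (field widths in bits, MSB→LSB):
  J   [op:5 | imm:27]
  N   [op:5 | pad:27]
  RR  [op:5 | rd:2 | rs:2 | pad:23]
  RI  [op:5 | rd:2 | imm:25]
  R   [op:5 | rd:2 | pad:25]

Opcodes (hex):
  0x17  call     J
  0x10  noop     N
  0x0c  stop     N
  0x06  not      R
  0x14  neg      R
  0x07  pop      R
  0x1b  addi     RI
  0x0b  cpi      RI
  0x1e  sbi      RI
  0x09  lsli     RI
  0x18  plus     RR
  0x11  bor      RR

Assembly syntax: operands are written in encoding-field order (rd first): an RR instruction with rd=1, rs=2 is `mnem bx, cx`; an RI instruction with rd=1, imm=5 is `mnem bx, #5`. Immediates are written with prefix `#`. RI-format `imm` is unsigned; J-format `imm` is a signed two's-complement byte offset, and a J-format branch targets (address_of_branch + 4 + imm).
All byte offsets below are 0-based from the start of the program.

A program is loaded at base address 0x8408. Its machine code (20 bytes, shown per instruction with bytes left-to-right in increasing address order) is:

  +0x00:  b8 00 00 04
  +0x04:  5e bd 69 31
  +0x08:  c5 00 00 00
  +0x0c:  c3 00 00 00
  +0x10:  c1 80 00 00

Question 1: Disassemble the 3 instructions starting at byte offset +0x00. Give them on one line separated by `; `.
off 0x00: read b8 00 00 04 as big → 0xb8000004
  top 5b → 0x17 → call [J]
  imm: (w>>0)&0x7ffffff=0x4 → #4
off 0x04: read 5e bd 69 31 as big → 0x5ebd6931
  top 5b → 0xb → cpi [RI]
  rd: (w>>25)&0x3=0x3 → dx
  imm: (w>>0)&0x1ffffff=0xbd6931 → #12413233
off 0x08: read c5 00 00 00 as big → 0xc5000000
  top 5b → 0x18 → plus [RR]
  rd: (w>>25)&0x3=0x2 → cx
  rs: (w>>23)&0x3=0x2 → cx

call #4; cpi dx, #12413233; plus cx, cx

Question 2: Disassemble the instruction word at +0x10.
off 0x10: read c1 80 00 00 as big → 0xc1800000
  opcode bits[31:27]=0x18: plus/RR
  rd: (w>>25)&0x3=0x0 → ax
  rs: (w>>23)&0x3=0x3 → dx

plus ax, dx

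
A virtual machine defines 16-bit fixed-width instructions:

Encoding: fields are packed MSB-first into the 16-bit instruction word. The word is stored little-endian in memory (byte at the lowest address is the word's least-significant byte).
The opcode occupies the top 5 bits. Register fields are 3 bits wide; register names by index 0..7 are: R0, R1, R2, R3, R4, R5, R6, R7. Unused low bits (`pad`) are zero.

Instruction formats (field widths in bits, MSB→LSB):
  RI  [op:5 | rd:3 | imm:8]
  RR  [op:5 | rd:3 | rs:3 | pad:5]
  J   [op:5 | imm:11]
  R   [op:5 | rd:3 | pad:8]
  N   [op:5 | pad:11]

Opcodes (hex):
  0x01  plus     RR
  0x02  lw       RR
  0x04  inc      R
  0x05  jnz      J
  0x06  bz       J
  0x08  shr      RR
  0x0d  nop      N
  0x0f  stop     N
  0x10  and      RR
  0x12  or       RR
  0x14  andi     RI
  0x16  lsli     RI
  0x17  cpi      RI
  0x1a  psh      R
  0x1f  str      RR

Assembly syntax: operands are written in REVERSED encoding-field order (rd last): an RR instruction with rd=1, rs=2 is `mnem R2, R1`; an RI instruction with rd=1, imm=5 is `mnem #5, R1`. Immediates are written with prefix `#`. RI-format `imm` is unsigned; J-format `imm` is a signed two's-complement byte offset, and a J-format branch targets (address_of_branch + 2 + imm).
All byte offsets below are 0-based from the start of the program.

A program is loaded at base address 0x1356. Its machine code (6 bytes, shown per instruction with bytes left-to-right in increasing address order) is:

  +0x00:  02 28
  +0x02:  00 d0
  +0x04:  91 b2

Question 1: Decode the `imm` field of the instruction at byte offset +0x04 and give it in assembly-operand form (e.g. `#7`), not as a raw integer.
off 0x04: read 91 b2 as little → 0xb291
  op=0xb291>>11=0x16 ⇒ lsli (RI)
  rd@[10:8]=0x2 ⇒ R2
  imm@[7:0]=0x91 ⇒ #145

#145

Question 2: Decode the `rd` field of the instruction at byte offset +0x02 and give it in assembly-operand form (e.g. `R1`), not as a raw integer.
R0

off 0x02: read 00 d0 as little → 0xd000
  top 5b → 0x1a → psh [R]
  rd: (w>>8)&0x7=0x0 → R0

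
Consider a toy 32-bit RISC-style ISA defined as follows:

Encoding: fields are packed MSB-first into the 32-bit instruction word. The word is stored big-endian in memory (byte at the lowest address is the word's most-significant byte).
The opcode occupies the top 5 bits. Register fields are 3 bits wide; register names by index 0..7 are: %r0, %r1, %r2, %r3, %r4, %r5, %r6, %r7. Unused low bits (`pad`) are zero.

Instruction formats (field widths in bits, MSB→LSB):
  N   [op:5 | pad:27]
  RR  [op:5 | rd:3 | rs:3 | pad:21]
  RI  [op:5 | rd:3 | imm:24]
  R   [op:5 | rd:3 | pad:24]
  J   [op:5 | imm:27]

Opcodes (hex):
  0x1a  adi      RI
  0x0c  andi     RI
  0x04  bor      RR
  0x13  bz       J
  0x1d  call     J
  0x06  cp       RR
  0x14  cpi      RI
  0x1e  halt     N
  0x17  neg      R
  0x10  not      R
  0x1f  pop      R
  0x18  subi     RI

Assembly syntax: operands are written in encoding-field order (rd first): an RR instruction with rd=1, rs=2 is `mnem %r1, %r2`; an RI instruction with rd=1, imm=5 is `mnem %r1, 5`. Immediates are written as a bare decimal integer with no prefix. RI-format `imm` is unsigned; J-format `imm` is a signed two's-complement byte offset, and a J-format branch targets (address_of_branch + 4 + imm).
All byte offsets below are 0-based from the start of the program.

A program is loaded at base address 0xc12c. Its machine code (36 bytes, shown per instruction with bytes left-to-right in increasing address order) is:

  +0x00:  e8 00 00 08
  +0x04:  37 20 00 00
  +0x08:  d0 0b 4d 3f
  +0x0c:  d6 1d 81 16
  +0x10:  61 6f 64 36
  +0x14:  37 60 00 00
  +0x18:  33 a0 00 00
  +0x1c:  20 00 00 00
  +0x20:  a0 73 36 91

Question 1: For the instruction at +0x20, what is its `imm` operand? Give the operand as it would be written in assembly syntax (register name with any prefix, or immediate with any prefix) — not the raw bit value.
7550609

@+20  big-endian(a0 73 36 91) = 0xa0733691
  top 5b → 0x14 → cpi [RI]
  rd@[26:24]=0x0 ⇒ %r0
  imm@[23:0]=0x733691 ⇒ 7550609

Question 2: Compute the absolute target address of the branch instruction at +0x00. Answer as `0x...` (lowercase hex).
+0x00: e8 00 00 08 ⇒ word 0xe8000008 (big)
  op=0xe8000008>>27=0x1d ⇒ call (J)
  [26:0] imm=8 = 8
  target = base 0xc12c + off 0x00 + 4 + imm 8 = 0xc138

0xc138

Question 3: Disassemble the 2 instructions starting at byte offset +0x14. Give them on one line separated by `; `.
cp %r7, %r3; cp %r3, %r5

off 0x14: read 37 60 00 00 as big → 0x37600000
  opcode bits[31:27]=0x6: cp/RR
  rd: (w>>24)&0x7=0x7 → %r7
  rs: (w>>21)&0x7=0x3 → %r3
off 0x18: read 33 a0 00 00 as big → 0x33a00000
  opcode bits[31:27]=0x6: cp/RR
  rd: (w>>24)&0x7=0x3 → %r3
  rs: (w>>21)&0x7=0x5 → %r5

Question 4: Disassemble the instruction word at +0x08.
@+08  big-endian(d0 0b 4d 3f) = 0xd00b4d3f
  op=0xd00b4d3f>>27=0x1a ⇒ adi (RI)
  rd: (w>>24)&0x7=0x0 → %r0
  imm: (w>>0)&0xffffff=0xb4d3f → 740671

adi %r0, 740671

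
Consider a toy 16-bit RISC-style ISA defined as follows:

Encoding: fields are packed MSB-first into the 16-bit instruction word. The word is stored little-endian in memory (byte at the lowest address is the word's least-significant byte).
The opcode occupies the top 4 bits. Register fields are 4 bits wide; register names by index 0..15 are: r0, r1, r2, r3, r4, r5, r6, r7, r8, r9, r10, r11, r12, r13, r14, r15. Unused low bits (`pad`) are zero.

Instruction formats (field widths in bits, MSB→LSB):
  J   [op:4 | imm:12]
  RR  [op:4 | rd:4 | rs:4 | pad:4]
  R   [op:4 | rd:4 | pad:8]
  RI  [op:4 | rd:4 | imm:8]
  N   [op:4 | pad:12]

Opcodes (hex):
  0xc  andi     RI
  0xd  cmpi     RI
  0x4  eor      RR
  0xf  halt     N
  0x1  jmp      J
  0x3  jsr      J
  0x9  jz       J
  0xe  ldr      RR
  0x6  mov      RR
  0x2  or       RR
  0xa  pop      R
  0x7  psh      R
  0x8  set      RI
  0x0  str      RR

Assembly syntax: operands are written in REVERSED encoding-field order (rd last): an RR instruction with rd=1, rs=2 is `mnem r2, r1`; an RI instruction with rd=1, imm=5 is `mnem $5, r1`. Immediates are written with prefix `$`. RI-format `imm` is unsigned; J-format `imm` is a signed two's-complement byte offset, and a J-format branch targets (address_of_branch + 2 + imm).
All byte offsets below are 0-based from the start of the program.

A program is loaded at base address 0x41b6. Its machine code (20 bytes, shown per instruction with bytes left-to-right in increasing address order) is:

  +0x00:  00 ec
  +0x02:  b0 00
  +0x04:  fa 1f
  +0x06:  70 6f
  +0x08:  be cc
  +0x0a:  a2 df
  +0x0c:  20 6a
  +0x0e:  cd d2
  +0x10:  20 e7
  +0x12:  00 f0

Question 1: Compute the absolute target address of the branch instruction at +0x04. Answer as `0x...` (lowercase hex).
0x41b6

+0x04: fa 1f ⇒ word 0x1ffa (little)
  opcode bits[15:12]=0x1: jmp/J
  imm: (w>>0)&0xfff=0xffa (s12→-6) → $-6
  target = base 0x41b6 + off 0x04 + 2 + imm -6 = 0x41b6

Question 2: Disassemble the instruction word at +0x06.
@+06  little-endian(70 6f) = 0x6f70
  top 4b → 0x6 → mov [RR]
  [11:8] rd=15 = r15
  [7:4] rs=7 = r7

mov r7, r15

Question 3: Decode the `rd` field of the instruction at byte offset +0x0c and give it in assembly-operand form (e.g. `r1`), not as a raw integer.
off 0x0c: read 20 6a as little → 0x6a20
  top 4b → 0x6 → mov [RR]
  rd: (w>>8)&0xf=0xa → r10
  rs: (w>>4)&0xf=0x2 → r2

r10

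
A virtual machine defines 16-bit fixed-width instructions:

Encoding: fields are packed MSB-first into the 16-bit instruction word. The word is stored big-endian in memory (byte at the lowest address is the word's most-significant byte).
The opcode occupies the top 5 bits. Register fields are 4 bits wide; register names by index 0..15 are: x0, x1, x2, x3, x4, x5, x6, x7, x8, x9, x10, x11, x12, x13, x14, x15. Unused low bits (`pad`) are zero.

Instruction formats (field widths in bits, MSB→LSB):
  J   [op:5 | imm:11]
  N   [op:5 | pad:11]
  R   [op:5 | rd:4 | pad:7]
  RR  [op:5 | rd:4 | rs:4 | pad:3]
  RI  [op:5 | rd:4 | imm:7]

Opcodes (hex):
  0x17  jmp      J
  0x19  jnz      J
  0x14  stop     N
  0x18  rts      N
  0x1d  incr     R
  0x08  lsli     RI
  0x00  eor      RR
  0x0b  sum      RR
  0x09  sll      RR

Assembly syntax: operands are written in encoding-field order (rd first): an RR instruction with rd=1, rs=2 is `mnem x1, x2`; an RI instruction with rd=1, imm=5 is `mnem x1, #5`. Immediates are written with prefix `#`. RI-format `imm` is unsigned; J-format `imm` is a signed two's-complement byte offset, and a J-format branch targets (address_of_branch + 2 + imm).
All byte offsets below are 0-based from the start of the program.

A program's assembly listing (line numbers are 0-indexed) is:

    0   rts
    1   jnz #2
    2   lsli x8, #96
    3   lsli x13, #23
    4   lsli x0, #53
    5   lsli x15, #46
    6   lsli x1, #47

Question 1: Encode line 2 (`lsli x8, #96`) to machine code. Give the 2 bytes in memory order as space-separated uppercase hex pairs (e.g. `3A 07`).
line 2 (lsli): pack op=0x8:5|rd=8:4|imm=96:7 = 0x4460; big→ 44 60

44 60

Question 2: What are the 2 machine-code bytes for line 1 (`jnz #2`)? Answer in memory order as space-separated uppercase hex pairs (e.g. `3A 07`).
C8 02

line 1 (jnz): pack op=0x19:5|imm=2:11 = 0xc802; big→ c8 02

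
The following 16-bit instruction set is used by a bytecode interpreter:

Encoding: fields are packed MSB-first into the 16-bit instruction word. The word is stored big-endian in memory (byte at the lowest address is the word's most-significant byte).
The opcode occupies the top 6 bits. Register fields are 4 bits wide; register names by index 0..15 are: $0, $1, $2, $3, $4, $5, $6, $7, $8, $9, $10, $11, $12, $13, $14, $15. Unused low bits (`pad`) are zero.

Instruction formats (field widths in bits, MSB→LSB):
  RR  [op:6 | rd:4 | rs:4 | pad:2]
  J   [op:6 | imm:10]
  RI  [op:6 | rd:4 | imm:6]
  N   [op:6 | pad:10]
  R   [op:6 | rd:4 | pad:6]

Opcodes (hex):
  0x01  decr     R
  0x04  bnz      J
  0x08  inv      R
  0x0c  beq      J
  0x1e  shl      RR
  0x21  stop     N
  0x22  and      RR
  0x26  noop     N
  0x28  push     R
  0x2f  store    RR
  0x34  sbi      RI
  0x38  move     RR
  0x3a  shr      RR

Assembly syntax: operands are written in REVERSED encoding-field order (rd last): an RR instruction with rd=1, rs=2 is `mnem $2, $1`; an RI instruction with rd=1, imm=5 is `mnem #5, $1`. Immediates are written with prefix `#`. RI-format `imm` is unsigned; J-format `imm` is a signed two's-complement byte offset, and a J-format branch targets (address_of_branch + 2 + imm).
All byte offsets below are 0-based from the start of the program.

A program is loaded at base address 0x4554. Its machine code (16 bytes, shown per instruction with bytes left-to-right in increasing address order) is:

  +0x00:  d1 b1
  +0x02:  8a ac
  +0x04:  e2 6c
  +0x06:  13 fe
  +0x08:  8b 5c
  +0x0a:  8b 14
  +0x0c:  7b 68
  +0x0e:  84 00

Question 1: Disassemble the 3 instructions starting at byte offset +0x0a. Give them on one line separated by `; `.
and $5, $12; shl $10, $13; stop

+0x0a: 8b 14 ⇒ word 0x8b14 (big)
  top 6b → 0x22 → and [RR]
  rd@[9:6]=0xc ⇒ $12
  rs@[5:2]=0x5 ⇒ $5
+0x0c: 7b 68 ⇒ word 0x7b68 (big)
  top 6b → 0x1e → shl [RR]
  rd@[9:6]=0xd ⇒ $13
  rs@[5:2]=0xa ⇒ $10
+0x0e: 84 00 ⇒ word 0x8400 (big)
  top 6b → 0x21 → stop [N]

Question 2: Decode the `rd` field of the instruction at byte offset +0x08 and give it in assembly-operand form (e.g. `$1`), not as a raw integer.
$13

off 0x08: read 8b 5c as big → 0x8b5c
  op=0x8b5c>>10=0x22 ⇒ and (RR)
  rd: (w>>6)&0xf=0xd → $13
  rs: (w>>2)&0xf=0x7 → $7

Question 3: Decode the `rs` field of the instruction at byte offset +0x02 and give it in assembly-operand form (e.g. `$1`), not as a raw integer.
$11

@+02  big-endian(8a ac) = 0x8aac
  opcode bits[15:10]=0x22: and/RR
  rd: (w>>6)&0xf=0xa → $10
  rs: (w>>2)&0xf=0xb → $11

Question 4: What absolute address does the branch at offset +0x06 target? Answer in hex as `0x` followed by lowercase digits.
0x455a

@+06  big-endian(13 fe) = 0x13fe
  op=0x13fe>>10=0x4 ⇒ bnz (J)
  imm: (w>>0)&0x3ff=0x3fe (s10→-2) → #-2
  target = base 0x4554 + off 0x06 + 2 + imm -2 = 0x455a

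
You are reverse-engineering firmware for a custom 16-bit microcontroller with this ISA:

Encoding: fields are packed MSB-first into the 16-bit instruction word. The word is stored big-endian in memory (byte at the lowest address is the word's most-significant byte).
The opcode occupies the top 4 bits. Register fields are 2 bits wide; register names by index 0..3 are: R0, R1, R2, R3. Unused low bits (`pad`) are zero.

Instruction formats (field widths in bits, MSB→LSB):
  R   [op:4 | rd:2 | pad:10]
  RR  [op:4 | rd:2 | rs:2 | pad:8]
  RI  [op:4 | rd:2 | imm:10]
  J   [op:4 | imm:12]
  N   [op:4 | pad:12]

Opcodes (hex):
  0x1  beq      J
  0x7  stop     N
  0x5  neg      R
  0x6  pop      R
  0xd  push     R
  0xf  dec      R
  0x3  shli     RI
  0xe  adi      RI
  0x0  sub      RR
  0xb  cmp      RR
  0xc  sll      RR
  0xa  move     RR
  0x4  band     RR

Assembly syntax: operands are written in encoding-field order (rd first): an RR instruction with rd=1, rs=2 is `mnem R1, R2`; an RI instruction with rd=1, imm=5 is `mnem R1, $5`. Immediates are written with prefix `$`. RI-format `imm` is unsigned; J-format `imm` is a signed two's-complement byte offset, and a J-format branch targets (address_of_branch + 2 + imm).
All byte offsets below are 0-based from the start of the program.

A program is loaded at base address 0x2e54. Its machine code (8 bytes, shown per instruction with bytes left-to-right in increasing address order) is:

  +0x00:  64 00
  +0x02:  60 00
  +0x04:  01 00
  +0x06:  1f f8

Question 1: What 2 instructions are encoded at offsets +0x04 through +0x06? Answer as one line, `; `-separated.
sub R0, R1; beq $-8

+0x04: 01 00 ⇒ word 0x0100 (big)
  top 4b → 0x0 → sub [RR]
  [11:10] rd=0 = R0
  [9:8] rs=1 = R1
+0x06: 1f f8 ⇒ word 0x1ff8 (big)
  top 4b → 0x1 → beq [J]
  [11:0] imm=4088 (s12→-8) = $-8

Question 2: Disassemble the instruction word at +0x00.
+0x00: 64 00 ⇒ word 0x6400 (big)
  top 4b → 0x6 → pop [R]
  rd@[11:10]=0x1 ⇒ R1

pop R1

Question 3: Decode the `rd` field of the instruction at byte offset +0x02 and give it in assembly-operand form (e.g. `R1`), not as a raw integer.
off 0x02: read 60 00 as big → 0x6000
  op=0x6000>>12=0x6 ⇒ pop (R)
  [11:10] rd=0 = R0

R0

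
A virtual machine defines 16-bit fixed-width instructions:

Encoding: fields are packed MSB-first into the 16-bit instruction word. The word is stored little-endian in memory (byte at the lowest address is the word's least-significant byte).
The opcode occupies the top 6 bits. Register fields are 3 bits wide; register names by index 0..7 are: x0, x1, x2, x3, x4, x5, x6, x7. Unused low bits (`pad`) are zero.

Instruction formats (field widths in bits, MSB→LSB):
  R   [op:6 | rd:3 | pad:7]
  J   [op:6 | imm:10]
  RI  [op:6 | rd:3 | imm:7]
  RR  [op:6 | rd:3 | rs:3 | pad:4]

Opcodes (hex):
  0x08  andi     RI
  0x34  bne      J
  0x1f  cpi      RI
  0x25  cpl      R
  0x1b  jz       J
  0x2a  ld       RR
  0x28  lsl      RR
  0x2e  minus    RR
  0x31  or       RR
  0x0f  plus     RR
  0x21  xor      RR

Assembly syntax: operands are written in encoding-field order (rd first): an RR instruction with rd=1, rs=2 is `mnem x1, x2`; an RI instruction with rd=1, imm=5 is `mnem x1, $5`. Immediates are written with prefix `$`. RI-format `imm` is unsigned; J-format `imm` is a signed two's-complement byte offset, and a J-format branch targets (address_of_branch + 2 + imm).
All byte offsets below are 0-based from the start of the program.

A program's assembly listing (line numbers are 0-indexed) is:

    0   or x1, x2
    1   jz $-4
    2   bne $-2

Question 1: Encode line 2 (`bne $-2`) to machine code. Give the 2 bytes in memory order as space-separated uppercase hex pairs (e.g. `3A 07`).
FE D3

line 2 (bne): pack op=0x34:6|imm=-2:10 = 0xd3fe; little→ fe d3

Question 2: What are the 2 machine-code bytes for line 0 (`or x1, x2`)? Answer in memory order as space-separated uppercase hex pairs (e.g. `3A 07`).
0. or fields op=0x31:6|rd=1:3|rs=2:3|pad=0:4 → word c4a0h → a0 c4

A0 C4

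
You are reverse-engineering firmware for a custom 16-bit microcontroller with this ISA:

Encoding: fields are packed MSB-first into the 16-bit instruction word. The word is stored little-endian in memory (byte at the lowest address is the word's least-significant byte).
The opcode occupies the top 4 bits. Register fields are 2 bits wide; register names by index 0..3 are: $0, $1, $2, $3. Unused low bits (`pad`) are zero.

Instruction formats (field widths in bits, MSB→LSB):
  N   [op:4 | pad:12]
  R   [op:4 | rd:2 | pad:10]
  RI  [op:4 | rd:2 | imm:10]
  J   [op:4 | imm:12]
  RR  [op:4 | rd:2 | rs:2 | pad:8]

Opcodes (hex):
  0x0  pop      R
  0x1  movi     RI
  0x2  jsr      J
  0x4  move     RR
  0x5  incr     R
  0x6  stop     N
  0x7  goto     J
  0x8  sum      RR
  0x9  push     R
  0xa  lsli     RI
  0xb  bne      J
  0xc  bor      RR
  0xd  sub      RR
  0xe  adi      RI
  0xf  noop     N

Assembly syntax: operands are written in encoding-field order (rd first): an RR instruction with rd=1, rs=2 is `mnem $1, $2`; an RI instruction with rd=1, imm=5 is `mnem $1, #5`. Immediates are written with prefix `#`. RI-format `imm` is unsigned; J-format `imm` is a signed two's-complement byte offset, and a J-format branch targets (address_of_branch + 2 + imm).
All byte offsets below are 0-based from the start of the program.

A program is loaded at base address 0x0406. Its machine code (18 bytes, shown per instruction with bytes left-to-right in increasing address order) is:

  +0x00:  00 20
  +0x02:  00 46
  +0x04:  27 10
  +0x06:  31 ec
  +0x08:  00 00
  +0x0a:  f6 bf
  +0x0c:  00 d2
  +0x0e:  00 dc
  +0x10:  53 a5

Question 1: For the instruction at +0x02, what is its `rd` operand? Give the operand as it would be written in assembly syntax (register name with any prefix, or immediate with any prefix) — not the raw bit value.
$1

[02] 00 46 → 0x4600
  opcode bits[15:12]=0x4: move/RR
  rd@[11:10]=0x1 ⇒ $1
  rs@[9:8]=0x2 ⇒ $2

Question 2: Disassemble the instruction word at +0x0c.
@+0c  little-endian(00 d2) = 0xd200
  op=0xd200>>12=0xd ⇒ sub (RR)
  rd@[11:10]=0x0 ⇒ $0
  rs@[9:8]=0x2 ⇒ $2

sub $0, $2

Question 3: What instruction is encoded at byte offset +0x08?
+0x08: 00 00 ⇒ word 0x0000 (little)
  top 4b → 0x0 → pop [R]
  [11:10] rd=0 = $0

pop $0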